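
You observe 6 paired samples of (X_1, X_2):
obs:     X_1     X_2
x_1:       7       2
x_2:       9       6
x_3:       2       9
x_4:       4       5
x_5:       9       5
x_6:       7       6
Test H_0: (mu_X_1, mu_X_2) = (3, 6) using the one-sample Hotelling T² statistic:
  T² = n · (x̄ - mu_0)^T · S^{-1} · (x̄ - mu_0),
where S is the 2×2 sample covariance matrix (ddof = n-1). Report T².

Step 1 — sample mean vector:
  mean(X_1) = (7 + 9 + 2 + 4 + 9 + 7) / 6 = 38/6 = 6.3333
  mean(X_2) = (2 + 6 + 9 + 5 + 5 + 6) / 6 = 33/6 = 5.5
  x̄ = (6.3333, 5.5),  deviation x̄ - mu_0 = (6.3333, 5.5) - (3, 6) = (3.3333, -0.5).

Step 2 — sample covariance matrix, S[i,j] = (1/(n-1)) · Σ_k (x_{k,i} - mean_i) · (x_{k,j} - mean_j), divisor n-1 = 5:
  S[X_1,X_1] = ((0.6667)·(0.6667) + (2.6667)·(2.6667) + (-4.3333)·(-4.3333) + (-2.3333)·(-2.3333) + (2.6667)·(2.6667) + (0.6667)·(0.6667)) / 5 = 39.3333/5 = 7.8667
  S[X_1,X_2] = ((0.6667)·(-3.5) + (2.6667)·(0.5) + (-4.3333)·(3.5) + (-2.3333)·(-0.5) + (2.6667)·(-0.5) + (0.6667)·(0.5)) / 5 = -16/5 = -3.2
  S[X_2,X_2] = ((-3.5)·(-3.5) + (0.5)·(0.5) + (3.5)·(3.5) + (-0.5)·(-0.5) + (-0.5)·(-0.5) + (0.5)·(0.5)) / 5 = 25.5/5 = 5.1
  S = [[7.8667, -3.2],
 [-3.2, 5.1]].

Step 3 — invert S. det(S) = 7.8667·5.1 - (-3.2)² = 29.88.
  S^{-1} = (1/det) · [[d, -b], [-b, a]] = [[0.1707, 0.1071],
 [0.1071, 0.2633]].

Step 4 — quadratic form (x̄ - mu_0)^T · S^{-1} · (x̄ - mu_0):
  S^{-1} · (x̄ - mu_0) = (0.5154, 0.2253),
  (x̄ - mu_0)^T · [...] = (3.3333)·(0.5154) + (-0.5)·(0.2253) = 1.6053.

Step 5 — scale by n: T² = 6 · 1.6053 = 9.6319.

T² ≈ 9.6319


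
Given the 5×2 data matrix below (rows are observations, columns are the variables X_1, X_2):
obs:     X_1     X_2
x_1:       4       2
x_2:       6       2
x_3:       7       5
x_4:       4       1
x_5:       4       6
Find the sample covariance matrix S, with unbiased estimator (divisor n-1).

Step 1 — column means:
  mean(X_1) = (4 + 6 + 7 + 4 + 4) / 5 = 25/5 = 5
  mean(X_2) = (2 + 2 + 5 + 1 + 6) / 5 = 16/5 = 3.2

Step 2 — sample covariance S[i,j] = (1/(n-1)) · Σ_k (x_{k,i} - mean_i) · (x_{k,j} - mean_j), with n-1 = 4.
  S[X_1,X_1] = ((-1)·(-1) + (1)·(1) + (2)·(2) + (-1)·(-1) + (-1)·(-1)) / 4 = 8/4 = 2
  S[X_1,X_2] = ((-1)·(-1.2) + (1)·(-1.2) + (2)·(1.8) + (-1)·(-2.2) + (-1)·(2.8)) / 4 = 3/4 = 0.75
  S[X_2,X_2] = ((-1.2)·(-1.2) + (-1.2)·(-1.2) + (1.8)·(1.8) + (-2.2)·(-2.2) + (2.8)·(2.8)) / 4 = 18.8/4 = 4.7

S is symmetric (S[j,i] = S[i,j]). Assembling:

S = [[2, 0.75],
 [0.75, 4.7]]


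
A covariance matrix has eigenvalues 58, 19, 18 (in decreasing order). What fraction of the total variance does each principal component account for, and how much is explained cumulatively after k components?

Step 1 — total variance = trace(Sigma) = Σ λ_i = 58 + 19 + 18 = 95.

Step 2 — fraction explained by component i = λ_i / Σ λ:
  PC1: 58/95 = 0.6105
  PC2: 19/95 = 0.2
  PC3: 18/95 = 0.1895

Step 3 — cumulative fraction after k components = (λ_1 + ... + λ_k) / Σ λ:
  k = 1: 58/95 = 0.6105
  k = 2: (58 + 19)/95 = 77/95 = 0.8105
  k = 3: (58 + 19 + 18)/95 = 95/95 = 1

Summary (fraction, with percent):

explained: PC1 0.6105 (61.05%), PC2 0.2 (20%), PC3 0.1895 (18.95%);  cumulative: 0.6105, 0.8105, 1


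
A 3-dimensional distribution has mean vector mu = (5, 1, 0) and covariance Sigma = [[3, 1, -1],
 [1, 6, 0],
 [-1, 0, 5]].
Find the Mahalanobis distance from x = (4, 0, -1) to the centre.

Step 1 — centre the observation: (x - mu) = (-1, -1, -1).

Step 2 — invert Sigma (cofactor / det for 3×3, or solve directly):
  Sigma^{-1} = [[0.3797, -0.0633, 0.0759],
 [-0.0633, 0.1772, -0.0127],
 [0.0759, -0.0127, 0.2152]].

Step 3 — form the quadratic (x - mu)^T · Sigma^{-1} · (x - mu):
  Sigma^{-1} · (x - mu) = (-0.3924, -0.1013, -0.2785).
  (x - mu)^T · [Sigma^{-1} · (x - mu)] = (-1)·(-0.3924) + (-1)·(-0.1013) + (-1)·(-0.2785) = 0.7722.

Step 4 — take square root: d = √(0.7722) ≈ 0.8787.

d(x, mu) = √(0.7722) ≈ 0.8787


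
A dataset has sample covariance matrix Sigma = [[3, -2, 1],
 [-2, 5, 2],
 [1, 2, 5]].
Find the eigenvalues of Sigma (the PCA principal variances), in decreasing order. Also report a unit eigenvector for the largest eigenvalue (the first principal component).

Step 1 — characteristic polynomial p(λ) = det(λI - Sigma) = λ³ - tr·λ² + c_1·λ - det, where tr = trace, c_1 = sum of the principal 2×2 minors, det = det(Sigma):
  tr = 3 + 5 + 5 = 13,
  c_1 = (3·5 - (-2)²) + (3·5 - (1)²) + (5·5 - (2)²) = 11 + 14 + 21 = 46,
  det = 3·(5·5 - (2)²) - (-2)·((-2)·5 - (2)·(1)) + (1)·((-2)·(2) - 5·(1)) = 3·(21) - (-2)·(-12) + (1)·(-9) = 30.
  So p(λ) = λ³ - 13λ² + 46λ - 30.
Step 2 — look for an integer root (rational root theorem: any rational root is an integer divisor of 30). Testing λ = 5:
  p(5) = 125 - 325 + 230 - 30 = 0  ✓
  Dividing out (λ - 5): p(λ) = (λ - 5)(λ² - 8λ + 6).
Step 3 — remaining eigenvalues from the quadratic λ² - 8λ + 6 = 0:
  Δ = 8² - 4·6 = 64 - 24 = 40,  λ = (8 ± √40)/2 = (8 ± 6.3246)/2 ≈ 7.1623 or 0.8377.
  Sorted: λ_1 = 7.1623,  λ_2 = 5,  λ_3 = 0.8377  (check: sum = 13 = tr ✓).

Step 4 — unit eigenvector for λ_1 ≈ 7.1623: v spans the null space of (Sigma - λ_1 I), whose rows are
  r_1 = (-4.1623, -2, 1),  r_2 = (-2, -2.1623, 2),  r_3 = (1, 2, -2.1623).
  v is orthogonal to every row, so take v ∝ r_1 × r_2 = ((-2)·(2) - (1)·(-2.1623), (1)·(-2) - (-4.1623)·(2), (-4.1623)·(-2.1623) - (-2)·(-2)) ≈ (-1.8377, 6.3246, 5).
  Rescale (multiply by -1 so the first nonzero entry is positive): u = (1.8377, -6.3246, -5).
  ||u|| = √((1.8377)² + (-6.3246)² + (-5)²) = √(68.3772) ≈ 8.2691,  v_1 = u/||u|| ≈ (0.2222, -0.7648, -0.6047) (||v_1|| = 1).

λ_1 = 7.1623,  λ_2 = 5,  λ_3 = 0.8377;  v_1 ≈ (0.2222, -0.7648, -0.6047)


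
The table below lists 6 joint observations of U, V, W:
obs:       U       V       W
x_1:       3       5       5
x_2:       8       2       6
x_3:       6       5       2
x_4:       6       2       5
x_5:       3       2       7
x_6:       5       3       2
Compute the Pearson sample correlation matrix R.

Step 1 — column means:
  mean(U) = (3 + 8 + 6 + 6 + 3 + 5) / 6 = 31/6 = 5.1667
  mean(V) = (5 + 2 + 5 + 2 + 2 + 3) / 6 = 19/6 = 3.1667
  mean(W) = (5 + 6 + 2 + 5 + 7 + 2) / 6 = 27/6 = 4.5

Step 2 — sample variances and covariances s[i,j] = (1/(n-1)) · Σ_k (x_{k,i} - mean_i) · (x_{k,j} - mean_j), with n-1 = 5:
  s[U,U] = ((-2.1667)·(-2.1667) + (2.8333)·(2.8333) + (0.8333)·(0.8333) + (0.8333)·(0.8333) + (-2.1667)·(-2.1667) + (-0.1667)·(-0.1667)) / 5 = 18.8333/5 = 3.7667
  s[U,V] = ((-2.1667)·(1.8333) + (2.8333)·(-1.1667) + (0.8333)·(1.8333) + (0.8333)·(-1.1667) + (-2.1667)·(-1.1667) + (-0.1667)·(-0.1667)) / 5 = -4.1667/5 = -0.8333
  s[U,W] = ((-2.1667)·(0.5) + (2.8333)·(1.5) + (0.8333)·(-2.5) + (0.8333)·(0.5) + (-2.1667)·(2.5) + (-0.1667)·(-2.5)) / 5 = -3.5/5 = -0.7
  s[V,V] = ((1.8333)·(1.8333) + (-1.1667)·(-1.1667) + (1.8333)·(1.8333) + (-1.1667)·(-1.1667) + (-1.1667)·(-1.1667) + (-0.1667)·(-0.1667)) / 5 = 10.8333/5 = 2.1667
  s[V,W] = ((1.8333)·(0.5) + (-1.1667)·(1.5) + (1.8333)·(-2.5) + (-1.1667)·(0.5) + (-1.1667)·(2.5) + (-0.1667)·(-2.5)) / 5 = -8.5/5 = -1.7
  s[W,W] = ((0.5)·(0.5) + (1.5)·(1.5) + (-2.5)·(-2.5) + (0.5)·(0.5) + (2.5)·(2.5) + (-2.5)·(-2.5)) / 5 = 21.5/5 = 4.3
  Sample standard deviations s_i = √(s[i,i]):
  s(U) = √(3.7667) = 1.9408
  s(V) = √(2.1667) = 1.472
  s(W) = √(4.3) = 2.0736

Step 3 — r_{ij} = s_{ij} / (s_i · s_j):
  r[U,U] = 1 (diagonal).
  r[U,V] = -0.8333 / (1.9408 · 1.472) = -0.8333 / 2.8568 = -0.2917
  r[U,W] = -0.7 / (1.9408 · 2.0736) = -0.7 / 4.0245 = -0.1739
  r[V,V] = 1 (diagonal).
  r[V,W] = -1.7 / (1.472 · 2.0736) = -1.7 / 3.0523 = -0.557
  r[W,W] = 1 (diagonal).

R is symmetric with unit diagonal. Assembling:

R = [[1, -0.2917, -0.1739],
 [-0.2917, 1, -0.557],
 [-0.1739, -0.557, 1]]


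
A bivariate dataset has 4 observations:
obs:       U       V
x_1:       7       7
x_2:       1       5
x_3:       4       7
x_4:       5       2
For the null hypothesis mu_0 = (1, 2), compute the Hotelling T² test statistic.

Step 1 — sample mean vector:
  mean(U) = (7 + 1 + 4 + 5) / 4 = 17/4 = 4.25
  mean(V) = (7 + 5 + 7 + 2) / 4 = 21/4 = 5.25
  x̄ = (4.25, 5.25),  deviation x̄ - mu_0 = (4.25, 5.25) - (1, 2) = (3.25, 3.25).

Step 2 — sample covariance matrix, S[i,j] = (1/(n-1)) · Σ_k (x_{k,i} - mean_i) · (x_{k,j} - mean_j), divisor n-1 = 3:
  S[U,U] = ((2.75)·(2.75) + (-3.25)·(-3.25) + (-0.25)·(-0.25) + (0.75)·(0.75)) / 3 = 18.75/3 = 6.25
  S[U,V] = ((2.75)·(1.75) + (-3.25)·(-0.25) + (-0.25)·(1.75) + (0.75)·(-3.25)) / 3 = 2.75/3 = 0.9167
  S[V,V] = ((1.75)·(1.75) + (-0.25)·(-0.25) + (1.75)·(1.75) + (-3.25)·(-3.25)) / 3 = 16.75/3 = 5.5833
  S = [[6.25, 0.9167],
 [0.9167, 5.5833]].

Step 3 — invert S. det(S) = 6.25·5.5833 - (0.9167)² = 34.0556.
  S^{-1} = (1/det) · [[d, -b], [-b, a]] = [[0.1639, -0.0269],
 [-0.0269, 0.1835]].

Step 4 — quadratic form (x̄ - mu_0)^T · S^{-1} · (x̄ - mu_0):
  S^{-1} · (x̄ - mu_0) = (0.4454, 0.509),
  (x̄ - mu_0)^T · [...] = (3.25)·(0.4454) + (3.25)·(0.509) = 3.1015.

Step 5 — scale by n: T² = 4 · 3.1015 = 12.4062.

T² ≈ 12.4062


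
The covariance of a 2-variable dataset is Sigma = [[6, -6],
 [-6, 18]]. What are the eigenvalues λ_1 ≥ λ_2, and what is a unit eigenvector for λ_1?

Step 1 — characteristic polynomial of 2×2 Sigma:
  det(Sigma - λI) = λ² - trace · λ + det = 0.
  trace = 6 + 18 = 24, det = 6·18 - (-6)² = 72.
Step 2 — discriminant:
  Δ = trace² - 4·det = 576 - 288 = 288.
Step 3 — eigenvalues:
  λ = (trace ± √Δ)/2 = (24 ± 16.9706)/2,
  λ_1 = 20.4853,  λ_2 = 3.5147.

Step 4 — unit eigenvector for λ_1: solve (Sigma - λ_1 I)v = 0. First row:
  (6 - 20.4853)·v_x + (-6)·v_y = 0, i.e. (-14.4853)·v_x + (-6)·v_y = 0,
  so v ∝ (b, λ_1 - a) = (-6, 14.4853); multiply by -1 so the first entry is positive: u = (6, -14.4853).
  ||u|| = √((6)² + (-14.4853)²) = √(245.8234) ≈ 15.6788,
  v_1 = u/||u|| ≈ (0.3827, -0.9239) (||v_1|| = 1).

λ_1 = 20.4853,  λ_2 = 3.5147;  v_1 ≈ (0.3827, -0.9239)


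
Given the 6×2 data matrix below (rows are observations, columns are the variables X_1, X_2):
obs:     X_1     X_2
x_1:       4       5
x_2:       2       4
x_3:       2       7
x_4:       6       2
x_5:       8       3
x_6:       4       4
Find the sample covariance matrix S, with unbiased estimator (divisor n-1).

Step 1 — column means:
  mean(X_1) = (4 + 2 + 2 + 6 + 8 + 4) / 6 = 26/6 = 4.3333
  mean(X_2) = (5 + 4 + 7 + 2 + 3 + 4) / 6 = 25/6 = 4.1667

Step 2 — sample covariance S[i,j] = (1/(n-1)) · Σ_k (x_{k,i} - mean_i) · (x_{k,j} - mean_j), with n-1 = 5.
  S[X_1,X_1] = ((-0.3333)·(-0.3333) + (-2.3333)·(-2.3333) + (-2.3333)·(-2.3333) + (1.6667)·(1.6667) + (3.6667)·(3.6667) + (-0.3333)·(-0.3333)) / 5 = 27.3333/5 = 5.4667
  S[X_1,X_2] = ((-0.3333)·(0.8333) + (-2.3333)·(-0.1667) + (-2.3333)·(2.8333) + (1.6667)·(-2.1667) + (3.6667)·(-1.1667) + (-0.3333)·(-0.1667)) / 5 = -14.3333/5 = -2.8667
  S[X_2,X_2] = ((0.8333)·(0.8333) + (-0.1667)·(-0.1667) + (2.8333)·(2.8333) + (-2.1667)·(-2.1667) + (-1.1667)·(-1.1667) + (-0.1667)·(-0.1667)) / 5 = 14.8333/5 = 2.9667

S is symmetric (S[j,i] = S[i,j]). Assembling:

S = [[5.4667, -2.8667],
 [-2.8667, 2.9667]]


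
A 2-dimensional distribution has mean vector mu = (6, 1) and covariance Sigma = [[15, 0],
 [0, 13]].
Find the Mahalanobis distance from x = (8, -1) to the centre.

Step 1 — centre the observation: (x - mu) = (2, -2).

Step 2 — invert Sigma. det(Sigma) = 15·13 - (0)² = 195.
  Sigma^{-1} = (1/det) · [[d, -b], [-b, a]] = [[0.0667, 0],
 [0, 0.0769]].

Step 3 — form the quadratic (x - mu)^T · Sigma^{-1} · (x - mu):
  Sigma^{-1} · (x - mu) = (0.1333, -0.1538).
  (x - mu)^T · [Sigma^{-1} · (x - mu)] = (2)·(0.1333) + (-2)·(-0.1538) = 0.5744.

Step 4 — take square root: d = √(0.5744) ≈ 0.7579.

d(x, mu) = √(0.5744) ≈ 0.7579


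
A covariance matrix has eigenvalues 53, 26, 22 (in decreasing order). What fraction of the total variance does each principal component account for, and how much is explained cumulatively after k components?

Step 1 — total variance = trace(Sigma) = Σ λ_i = 53 + 26 + 22 = 101.

Step 2 — fraction explained by component i = λ_i / Σ λ:
  PC1: 53/101 = 0.5248
  PC2: 26/101 = 0.2574
  PC3: 22/101 = 0.2178

Step 3 — cumulative fraction after k components = (λ_1 + ... + λ_k) / Σ λ:
  k = 1: 53/101 = 0.5248
  k = 2: (53 + 26)/101 = 79/101 = 0.7822
  k = 3: (53 + 26 + 22)/101 = 101/101 = 1

Summary (fraction, with percent):

explained: PC1 0.5248 (52.48%), PC2 0.2574 (25.74%), PC3 0.2178 (21.78%);  cumulative: 0.5248, 0.7822, 1


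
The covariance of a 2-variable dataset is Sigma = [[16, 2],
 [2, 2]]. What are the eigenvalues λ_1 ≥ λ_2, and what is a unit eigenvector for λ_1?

Step 1 — characteristic polynomial of 2×2 Sigma:
  det(Sigma - λI) = λ² - trace · λ + det = 0.
  trace = 16 + 2 = 18, det = 16·2 - (2)² = 28.
Step 2 — discriminant:
  Δ = trace² - 4·det = 324 - 112 = 212.
Step 3 — eigenvalues:
  λ = (trace ± √Δ)/2 = (18 ± 14.5602)/2,
  λ_1 = 16.2801,  λ_2 = 1.7199.

Step 4 — unit eigenvector for λ_1: solve (Sigma - λ_1 I)v = 0. First row:
  (16 - 16.2801)·v_x + (2)·v_y = 0, i.e. (-0.2801)·v_x + (2)·v_y = 0,
  so v ∝ (b, λ_1 - a) = (2, 0.2801) = u.
  ||u|| = √((2)² + (0.2801)²) = √(4.0785) ≈ 2.0195,
  v_1 = u/||u|| ≈ (0.9903, 0.1387) (||v_1|| = 1).

λ_1 = 16.2801,  λ_2 = 1.7199;  v_1 ≈ (0.9903, 0.1387)


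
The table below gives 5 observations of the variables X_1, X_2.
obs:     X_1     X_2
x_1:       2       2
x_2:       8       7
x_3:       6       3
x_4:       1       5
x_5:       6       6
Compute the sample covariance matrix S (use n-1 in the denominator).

Step 1 — column means:
  mean(X_1) = (2 + 8 + 6 + 1 + 6) / 5 = 23/5 = 4.6
  mean(X_2) = (2 + 7 + 3 + 5 + 6) / 5 = 23/5 = 4.6

Step 2 — sample covariance S[i,j] = (1/(n-1)) · Σ_k (x_{k,i} - mean_i) · (x_{k,j} - mean_j), with n-1 = 4.
  S[X_1,X_1] = ((-2.6)·(-2.6) + (3.4)·(3.4) + (1.4)·(1.4) + (-3.6)·(-3.6) + (1.4)·(1.4)) / 4 = 35.2/4 = 8.8
  S[X_1,X_2] = ((-2.6)·(-2.6) + (3.4)·(2.4) + (1.4)·(-1.6) + (-3.6)·(0.4) + (1.4)·(1.4)) / 4 = 13.2/4 = 3.3
  S[X_2,X_2] = ((-2.6)·(-2.6) + (2.4)·(2.4) + (-1.6)·(-1.6) + (0.4)·(0.4) + (1.4)·(1.4)) / 4 = 17.2/4 = 4.3

S is symmetric (S[j,i] = S[i,j]). Assembling:

S = [[8.8, 3.3],
 [3.3, 4.3]]


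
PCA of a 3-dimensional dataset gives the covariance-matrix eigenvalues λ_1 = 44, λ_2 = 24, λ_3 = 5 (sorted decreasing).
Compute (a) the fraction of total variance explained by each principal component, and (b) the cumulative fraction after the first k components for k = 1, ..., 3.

Step 1 — total variance = trace(Sigma) = Σ λ_i = 44 + 24 + 5 = 73.

Step 2 — fraction explained by component i = λ_i / Σ λ:
  PC1: 44/73 = 0.6027
  PC2: 24/73 = 0.3288
  PC3: 5/73 = 0.0685

Step 3 — cumulative fraction after k components = (λ_1 + ... + λ_k) / Σ λ:
  k = 1: 44/73 = 0.6027
  k = 2: (44 + 24)/73 = 68/73 = 0.9315
  k = 3: (44 + 24 + 5)/73 = 73/73 = 1

Summary (fraction, with percent):

explained: PC1 0.6027 (60.27%), PC2 0.3288 (32.88%), PC3 0.0685 (6.85%);  cumulative: 0.6027, 0.9315, 1


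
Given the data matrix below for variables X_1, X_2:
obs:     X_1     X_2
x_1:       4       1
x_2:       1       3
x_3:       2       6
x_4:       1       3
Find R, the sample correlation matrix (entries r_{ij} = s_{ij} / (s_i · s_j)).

Step 1 — column means:
  mean(X_1) = (4 + 1 + 2 + 1) / 4 = 8/4 = 2
  mean(X_2) = (1 + 3 + 6 + 3) / 4 = 13/4 = 3.25

Step 2 — sample variances and covariances s[i,j] = (1/(n-1)) · Σ_k (x_{k,i} - mean_i) · (x_{k,j} - mean_j), with n-1 = 3:
  s[X_1,X_1] = ((2)·(2) + (-1)·(-1) + (0)·(0) + (-1)·(-1)) / 3 = 6/3 = 2
  s[X_1,X_2] = ((2)·(-2.25) + (-1)·(-0.25) + (0)·(2.75) + (-1)·(-0.25)) / 3 = -4/3 = -1.3333
  s[X_2,X_2] = ((-2.25)·(-2.25) + (-0.25)·(-0.25) + (2.75)·(2.75) + (-0.25)·(-0.25)) / 3 = 12.75/3 = 4.25
  Sample standard deviations s_i = √(s[i,i]):
  s(X_1) = √(2) = 1.4142
  s(X_2) = √(4.25) = 2.0616

Step 3 — r_{ij} = s_{ij} / (s_i · s_j):
  r[X_1,X_1] = 1 (diagonal).
  r[X_1,X_2] = -1.3333 / (1.4142 · 2.0616) = -1.3333 / 2.9155 = -0.4573
  r[X_2,X_2] = 1 (diagonal).

R is symmetric with unit diagonal. Assembling:

R = [[1, -0.4573],
 [-0.4573, 1]]


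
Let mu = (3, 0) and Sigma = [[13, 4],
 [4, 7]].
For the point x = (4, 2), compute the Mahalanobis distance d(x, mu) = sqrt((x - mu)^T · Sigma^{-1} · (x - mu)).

Step 1 — centre the observation: (x - mu) = (1, 2).

Step 2 — invert Sigma. det(Sigma) = 13·7 - (4)² = 75.
  Sigma^{-1} = (1/det) · [[d, -b], [-b, a]] = [[0.0933, -0.0533],
 [-0.0533, 0.1733]].

Step 3 — form the quadratic (x - mu)^T · Sigma^{-1} · (x - mu):
  Sigma^{-1} · (x - mu) = (-0.0133, 0.2933).
  (x - mu)^T · [Sigma^{-1} · (x - mu)] = (1)·(-0.0133) + (2)·(0.2933) = 0.5733.

Step 4 — take square root: d = √(0.5733) ≈ 0.7572.

d(x, mu) = √(0.5733) ≈ 0.7572


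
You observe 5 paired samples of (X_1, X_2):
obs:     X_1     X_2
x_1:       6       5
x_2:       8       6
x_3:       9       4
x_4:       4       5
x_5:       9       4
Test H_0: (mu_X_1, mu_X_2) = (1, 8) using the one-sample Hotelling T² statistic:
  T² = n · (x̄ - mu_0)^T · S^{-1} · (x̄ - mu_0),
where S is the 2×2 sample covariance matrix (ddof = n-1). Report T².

Step 1 — sample mean vector:
  mean(X_1) = (6 + 8 + 9 + 4 + 9) / 5 = 36/5 = 7.2
  mean(X_2) = (5 + 6 + 4 + 5 + 4) / 5 = 24/5 = 4.8
  x̄ = (7.2, 4.8),  deviation x̄ - mu_0 = (7.2, 4.8) - (1, 8) = (6.2, -3.2).

Step 2 — sample covariance matrix, S[i,j] = (1/(n-1)) · Σ_k (x_{k,i} - mean_i) · (x_{k,j} - mean_j), divisor n-1 = 4:
  S[X_1,X_1] = ((-1.2)·(-1.2) + (0.8)·(0.8) + (1.8)·(1.8) + (-3.2)·(-3.2) + (1.8)·(1.8)) / 4 = 18.8/4 = 4.7
  S[X_1,X_2] = ((-1.2)·(0.2) + (0.8)·(1.2) + (1.8)·(-0.8) + (-3.2)·(0.2) + (1.8)·(-0.8)) / 4 = -2.8/4 = -0.7
  S[X_2,X_2] = ((0.2)·(0.2) + (1.2)·(1.2) + (-0.8)·(-0.8) + (0.2)·(0.2) + (-0.8)·(-0.8)) / 4 = 2.8/4 = 0.7
  S = [[4.7, -0.7],
 [-0.7, 0.7]].

Step 3 — invert S. det(S) = 4.7·0.7 - (-0.7)² = 2.8.
  S^{-1} = (1/det) · [[d, -b], [-b, a]] = [[0.25, 0.25],
 [0.25, 1.6786]].

Step 4 — quadratic form (x̄ - mu_0)^T · S^{-1} · (x̄ - mu_0):
  S^{-1} · (x̄ - mu_0) = (0.75, -3.8214),
  (x̄ - mu_0)^T · [...] = (6.2)·(0.75) + (-3.2)·(-3.8214) = 16.8786.

Step 5 — scale by n: T² = 5 · 16.8786 = 84.3929.

T² ≈ 84.3929


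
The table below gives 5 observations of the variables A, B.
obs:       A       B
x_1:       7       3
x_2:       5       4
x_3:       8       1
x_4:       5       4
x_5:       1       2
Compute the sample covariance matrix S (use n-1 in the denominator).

Step 1 — column means:
  mean(A) = (7 + 5 + 8 + 5 + 1) / 5 = 26/5 = 5.2
  mean(B) = (3 + 4 + 1 + 4 + 2) / 5 = 14/5 = 2.8

Step 2 — sample covariance S[i,j] = (1/(n-1)) · Σ_k (x_{k,i} - mean_i) · (x_{k,j} - mean_j), with n-1 = 4.
  S[A,A] = ((1.8)·(1.8) + (-0.2)·(-0.2) + (2.8)·(2.8) + (-0.2)·(-0.2) + (-4.2)·(-4.2)) / 4 = 28.8/4 = 7.2
  S[A,B] = ((1.8)·(0.2) + (-0.2)·(1.2) + (2.8)·(-1.8) + (-0.2)·(1.2) + (-4.2)·(-0.8)) / 4 = -1.8/4 = -0.45
  S[B,B] = ((0.2)·(0.2) + (1.2)·(1.2) + (-1.8)·(-1.8) + (1.2)·(1.2) + (-0.8)·(-0.8)) / 4 = 6.8/4 = 1.7

S is symmetric (S[j,i] = S[i,j]). Assembling:

S = [[7.2, -0.45],
 [-0.45, 1.7]]


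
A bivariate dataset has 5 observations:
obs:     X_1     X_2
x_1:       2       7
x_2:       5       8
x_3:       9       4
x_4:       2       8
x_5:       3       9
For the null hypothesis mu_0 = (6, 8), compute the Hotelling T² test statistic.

Step 1 — sample mean vector:
  mean(X_1) = (2 + 5 + 9 + 2 + 3) / 5 = 21/5 = 4.2
  mean(X_2) = (7 + 8 + 4 + 8 + 9) / 5 = 36/5 = 7.2
  x̄ = (4.2, 7.2),  deviation x̄ - mu_0 = (4.2, 7.2) - (6, 8) = (-1.8, -0.8).

Step 2 — sample covariance matrix, S[i,j] = (1/(n-1)) · Σ_k (x_{k,i} - mean_i) · (x_{k,j} - mean_j), divisor n-1 = 4:
  S[X_1,X_1] = ((-2.2)·(-2.2) + (0.8)·(0.8) + (4.8)·(4.8) + (-2.2)·(-2.2) + (-1.2)·(-1.2)) / 4 = 34.8/4 = 8.7
  S[X_1,X_2] = ((-2.2)·(-0.2) + (0.8)·(0.8) + (4.8)·(-3.2) + (-2.2)·(0.8) + (-1.2)·(1.8)) / 4 = -18.2/4 = -4.55
  S[X_2,X_2] = ((-0.2)·(-0.2) + (0.8)·(0.8) + (-3.2)·(-3.2) + (0.8)·(0.8) + (1.8)·(1.8)) / 4 = 14.8/4 = 3.7
  S = [[8.7, -4.55],
 [-4.55, 3.7]].

Step 3 — invert S. det(S) = 8.7·3.7 - (-4.55)² = 11.4875.
  S^{-1} = (1/det) · [[d, -b], [-b, a]] = [[0.3221, 0.3961],
 [0.3961, 0.7573]].

Step 4 — quadratic form (x̄ - mu_0)^T · S^{-1} · (x̄ - mu_0):
  S^{-1} · (x̄ - mu_0) = (-0.8966, -1.3188),
  (x̄ - mu_0)^T · [...] = (-1.8)·(-0.8966) + (-0.8)·(-1.3188) = 2.669.

Step 5 — scale by n: T² = 5 · 2.669 = 13.3449.

T² ≈ 13.3449


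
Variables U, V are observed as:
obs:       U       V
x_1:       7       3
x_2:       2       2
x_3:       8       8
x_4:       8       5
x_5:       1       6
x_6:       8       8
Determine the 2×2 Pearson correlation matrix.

Step 1 — column means:
  mean(U) = (7 + 2 + 8 + 8 + 1 + 8) / 6 = 34/6 = 5.6667
  mean(V) = (3 + 2 + 8 + 5 + 6 + 8) / 6 = 32/6 = 5.3333

Step 2 — sample variances and covariances s[i,j] = (1/(n-1)) · Σ_k (x_{k,i} - mean_i) · (x_{k,j} - mean_j), with n-1 = 5:
  s[U,U] = ((1.3333)·(1.3333) + (-3.6667)·(-3.6667) + (2.3333)·(2.3333) + (2.3333)·(2.3333) + (-4.6667)·(-4.6667) + (2.3333)·(2.3333)) / 5 = 53.3333/5 = 10.6667
  s[U,V] = ((1.3333)·(-2.3333) + (-3.6667)·(-3.3333) + (2.3333)·(2.6667) + (2.3333)·(-0.3333) + (-4.6667)·(0.6667) + (2.3333)·(2.6667)) / 5 = 17.6667/5 = 3.5333
  s[V,V] = ((-2.3333)·(-2.3333) + (-3.3333)·(-3.3333) + (2.6667)·(2.6667) + (-0.3333)·(-0.3333) + (0.6667)·(0.6667) + (2.6667)·(2.6667)) / 5 = 31.3333/5 = 6.2667
  Sample standard deviations s_i = √(s[i,i]):
  s(U) = √(10.6667) = 3.266
  s(V) = √(6.2667) = 2.5033

Step 3 — r_{ij} = s_{ij} / (s_i · s_j):
  r[U,U] = 1 (diagonal).
  r[U,V] = 3.5333 / (3.266 · 2.5033) = 3.5333 / 8.1758 = 0.4322
  r[V,V] = 1 (diagonal).

R is symmetric with unit diagonal. Assembling:

R = [[1, 0.4322],
 [0.4322, 1]]


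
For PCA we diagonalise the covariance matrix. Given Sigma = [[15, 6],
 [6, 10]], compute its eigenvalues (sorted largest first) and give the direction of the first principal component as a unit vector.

Step 1 — characteristic polynomial of 2×2 Sigma:
  det(Sigma - λI) = λ² - trace · λ + det = 0.
  trace = 15 + 10 = 25, det = 15·10 - (6)² = 114.
Step 2 — discriminant:
  Δ = trace² - 4·det = 625 - 456 = 169.
Step 3 — eigenvalues:
  λ = (trace ± √Δ)/2 = (25 ± 13)/2,
  λ_1 = 19,  λ_2 = 6.

Step 4 — unit eigenvector for λ_1: solve (Sigma - λ_1 I)v = 0. First row:
  (15 - 19)·v_x + (6)·v_y = 0, i.e. (-4)·v_x + (6)·v_y = 0,
  so v ∝ (b, λ_1 - a) = (6, 4) = u.
  ||u|| = √((6)² + (4)²) = √(52) ≈ 7.2111,
  v_1 = u/||u|| ≈ (0.8321, 0.5547) (||v_1|| = 1).

λ_1 = 19,  λ_2 = 6;  v_1 ≈ (0.8321, 0.5547)


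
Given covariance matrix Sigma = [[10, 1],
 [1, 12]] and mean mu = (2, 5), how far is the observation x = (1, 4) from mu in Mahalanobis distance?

Step 1 — centre the observation: (x - mu) = (-1, -1).

Step 2 — invert Sigma. det(Sigma) = 10·12 - (1)² = 119.
  Sigma^{-1} = (1/det) · [[d, -b], [-b, a]] = [[0.1008, -0.0084],
 [-0.0084, 0.084]].

Step 3 — form the quadratic (x - mu)^T · Sigma^{-1} · (x - mu):
  Sigma^{-1} · (x - mu) = (-0.0924, -0.0756).
  (x - mu)^T · [Sigma^{-1} · (x - mu)] = (-1)·(-0.0924) + (-1)·(-0.0756) = 0.1681.

Step 4 — take square root: d = √(0.1681) ≈ 0.41.

d(x, mu) = √(0.1681) ≈ 0.41


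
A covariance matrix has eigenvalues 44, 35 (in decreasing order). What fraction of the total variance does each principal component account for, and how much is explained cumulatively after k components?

Step 1 — total variance = trace(Sigma) = Σ λ_i = 44 + 35 = 79.

Step 2 — fraction explained by component i = λ_i / Σ λ:
  PC1: 44/79 = 0.557
  PC2: 35/79 = 0.443

Step 3 — cumulative fraction after k components = (λ_1 + ... + λ_k) / Σ λ:
  k = 1: 44/79 = 0.557
  k = 2: (44 + 35)/79 = 79/79 = 1

Summary (fraction, with percent):

explained: PC1 0.557 (55.7%), PC2 0.443 (44.3%);  cumulative: 0.557, 1


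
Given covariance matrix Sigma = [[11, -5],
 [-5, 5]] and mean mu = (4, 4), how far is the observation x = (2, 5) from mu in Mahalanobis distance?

Step 1 — centre the observation: (x - mu) = (-2, 1).

Step 2 — invert Sigma. det(Sigma) = 11·5 - (-5)² = 30.
  Sigma^{-1} = (1/det) · [[d, -b], [-b, a]] = [[0.1667, 0.1667],
 [0.1667, 0.3667]].

Step 3 — form the quadratic (x - mu)^T · Sigma^{-1} · (x - mu):
  Sigma^{-1} · (x - mu) = (-0.1667, 0.0333).
  (x - mu)^T · [Sigma^{-1} · (x - mu)] = (-2)·(-0.1667) + (1)·(0.0333) = 0.3667.

Step 4 — take square root: d = √(0.3667) ≈ 0.6055.

d(x, mu) = √(0.3667) ≈ 0.6055


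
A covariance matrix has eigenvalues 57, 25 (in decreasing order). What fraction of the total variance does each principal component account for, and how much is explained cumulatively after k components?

Step 1 — total variance = trace(Sigma) = Σ λ_i = 57 + 25 = 82.

Step 2 — fraction explained by component i = λ_i / Σ λ:
  PC1: 57/82 = 0.6951
  PC2: 25/82 = 0.3049

Step 3 — cumulative fraction after k components = (λ_1 + ... + λ_k) / Σ λ:
  k = 1: 57/82 = 0.6951
  k = 2: (57 + 25)/82 = 82/82 = 1

Summary (fraction, with percent):

explained: PC1 0.6951 (69.51%), PC2 0.3049 (30.49%);  cumulative: 0.6951, 1


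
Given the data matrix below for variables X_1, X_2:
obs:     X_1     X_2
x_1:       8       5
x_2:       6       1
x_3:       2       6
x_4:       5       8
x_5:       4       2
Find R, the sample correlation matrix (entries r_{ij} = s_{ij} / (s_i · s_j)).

Step 1 — column means:
  mean(X_1) = (8 + 6 + 2 + 5 + 4) / 5 = 25/5 = 5
  mean(X_2) = (5 + 1 + 6 + 8 + 2) / 5 = 22/5 = 4.4

Step 2 — sample variances and covariances s[i,j] = (1/(n-1)) · Σ_k (x_{k,i} - mean_i) · (x_{k,j} - mean_j), with n-1 = 4:
  s[X_1,X_1] = ((3)·(3) + (1)·(1) + (-3)·(-3) + (0)·(0) + (-1)·(-1)) / 4 = 20/4 = 5
  s[X_1,X_2] = ((3)·(0.6) + (1)·(-3.4) + (-3)·(1.6) + (0)·(3.6) + (-1)·(-2.4)) / 4 = -4/4 = -1
  s[X_2,X_2] = ((0.6)·(0.6) + (-3.4)·(-3.4) + (1.6)·(1.6) + (3.6)·(3.6) + (-2.4)·(-2.4)) / 4 = 33.2/4 = 8.3
  Sample standard deviations s_i = √(s[i,i]):
  s(X_1) = √(5) = 2.2361
  s(X_2) = √(8.3) = 2.881

Step 3 — r_{ij} = s_{ij} / (s_i · s_j):
  r[X_1,X_1] = 1 (diagonal).
  r[X_1,X_2] = -1 / (2.2361 · 2.881) = -1 / 6.442 = -0.1552
  r[X_2,X_2] = 1 (diagonal).

R is symmetric with unit diagonal. Assembling:

R = [[1, -0.1552],
 [-0.1552, 1]]


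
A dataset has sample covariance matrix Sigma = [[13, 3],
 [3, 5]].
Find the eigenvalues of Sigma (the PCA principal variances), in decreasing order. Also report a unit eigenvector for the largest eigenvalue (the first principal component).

Step 1 — characteristic polynomial of 2×2 Sigma:
  det(Sigma - λI) = λ² - trace · λ + det = 0.
  trace = 13 + 5 = 18, det = 13·5 - (3)² = 56.
Step 2 — discriminant:
  Δ = trace² - 4·det = 324 - 224 = 100.
Step 3 — eigenvalues:
  λ = (trace ± √Δ)/2 = (18 ± 10)/2,
  λ_1 = 14,  λ_2 = 4.

Step 4 — unit eigenvector for λ_1: solve (Sigma - λ_1 I)v = 0. First row:
  (13 - 14)·v_x + (3)·v_y = 0, i.e. (-1)·v_x + (3)·v_y = 0,
  so v ∝ (b, λ_1 - a) = (3, 1) = u.
  ||u|| = √((3)² + (1)²) = √(10) ≈ 3.1623,
  v_1 = u/||u|| ≈ (0.9487, 0.3162) (||v_1|| = 1).

λ_1 = 14,  λ_2 = 4;  v_1 ≈ (0.9487, 0.3162)


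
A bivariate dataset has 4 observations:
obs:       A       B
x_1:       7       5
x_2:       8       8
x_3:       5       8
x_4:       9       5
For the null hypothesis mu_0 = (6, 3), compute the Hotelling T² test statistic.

Step 1 — sample mean vector:
  mean(A) = (7 + 8 + 5 + 9) / 4 = 29/4 = 7.25
  mean(B) = (5 + 8 + 8 + 5) / 4 = 26/4 = 6.5
  x̄ = (7.25, 6.5),  deviation x̄ - mu_0 = (7.25, 6.5) - (6, 3) = (1.25, 3.5).

Step 2 — sample covariance matrix, S[i,j] = (1/(n-1)) · Σ_k (x_{k,i} - mean_i) · (x_{k,j} - mean_j), divisor n-1 = 3:
  S[A,A] = ((-0.25)·(-0.25) + (0.75)·(0.75) + (-2.25)·(-2.25) + (1.75)·(1.75)) / 3 = 8.75/3 = 2.9167
  S[A,B] = ((-0.25)·(-1.5) + (0.75)·(1.5) + (-2.25)·(1.5) + (1.75)·(-1.5)) / 3 = -4.5/3 = -1.5
  S[B,B] = ((-1.5)·(-1.5) + (1.5)·(1.5) + (1.5)·(1.5) + (-1.5)·(-1.5)) / 3 = 9/3 = 3
  S = [[2.9167, -1.5],
 [-1.5, 3]].

Step 3 — invert S. det(S) = 2.9167·3 - (-1.5)² = 6.5.
  S^{-1} = (1/det) · [[d, -b], [-b, a]] = [[0.4615, 0.2308],
 [0.2308, 0.4487]].

Step 4 — quadratic form (x̄ - mu_0)^T · S^{-1} · (x̄ - mu_0):
  S^{-1} · (x̄ - mu_0) = (1.3846, 1.859),
  (x̄ - mu_0)^T · [...] = (1.25)·(1.3846) + (3.5)·(1.859) = 8.2372.

Step 5 — scale by n: T² = 4 · 8.2372 = 32.9487.

T² ≈ 32.9487


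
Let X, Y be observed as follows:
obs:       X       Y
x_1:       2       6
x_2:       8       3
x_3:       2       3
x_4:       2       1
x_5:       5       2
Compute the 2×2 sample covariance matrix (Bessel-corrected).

Step 1 — column means:
  mean(X) = (2 + 8 + 2 + 2 + 5) / 5 = 19/5 = 3.8
  mean(Y) = (6 + 3 + 3 + 1 + 2) / 5 = 15/5 = 3

Step 2 — sample covariance S[i,j] = (1/(n-1)) · Σ_k (x_{k,i} - mean_i) · (x_{k,j} - mean_j), with n-1 = 4.
  S[X,X] = ((-1.8)·(-1.8) + (4.2)·(4.2) + (-1.8)·(-1.8) + (-1.8)·(-1.8) + (1.2)·(1.2)) / 4 = 28.8/4 = 7.2
  S[X,Y] = ((-1.8)·(3) + (4.2)·(0) + (-1.8)·(0) + (-1.8)·(-2) + (1.2)·(-1)) / 4 = -3/4 = -0.75
  S[Y,Y] = ((3)·(3) + (0)·(0) + (0)·(0) + (-2)·(-2) + (-1)·(-1)) / 4 = 14/4 = 3.5

S is symmetric (S[j,i] = S[i,j]). Assembling:

S = [[7.2, -0.75],
 [-0.75, 3.5]]


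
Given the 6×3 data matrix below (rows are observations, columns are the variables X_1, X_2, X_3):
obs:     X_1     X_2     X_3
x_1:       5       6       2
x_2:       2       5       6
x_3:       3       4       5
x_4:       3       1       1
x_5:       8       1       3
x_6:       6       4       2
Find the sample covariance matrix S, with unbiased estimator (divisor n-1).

Step 1 — column means:
  mean(X_1) = (5 + 2 + 3 + 3 + 8 + 6) / 6 = 27/6 = 4.5
  mean(X_2) = (6 + 5 + 4 + 1 + 1 + 4) / 6 = 21/6 = 3.5
  mean(X_3) = (2 + 6 + 5 + 1 + 3 + 2) / 6 = 19/6 = 3.1667

Step 2 — sample covariance S[i,j] = (1/(n-1)) · Σ_k (x_{k,i} - mean_i) · (x_{k,j} - mean_j), with n-1 = 5.
  S[X_1,X_1] = ((0.5)·(0.5) + (-2.5)·(-2.5) + (-1.5)·(-1.5) + (-1.5)·(-1.5) + (3.5)·(3.5) + (1.5)·(1.5)) / 5 = 25.5/5 = 5.1
  S[X_1,X_2] = ((0.5)·(2.5) + (-2.5)·(1.5) + (-1.5)·(0.5) + (-1.5)·(-2.5) + (3.5)·(-2.5) + (1.5)·(0.5)) / 5 = -7.5/5 = -1.5
  S[X_1,X_3] = ((0.5)·(-1.1667) + (-2.5)·(2.8333) + (-1.5)·(1.8333) + (-1.5)·(-2.1667) + (3.5)·(-0.1667) + (1.5)·(-1.1667)) / 5 = -9.5/5 = -1.9
  S[X_2,X_2] = ((2.5)·(2.5) + (1.5)·(1.5) + (0.5)·(0.5) + (-2.5)·(-2.5) + (-2.5)·(-2.5) + (0.5)·(0.5)) / 5 = 21.5/5 = 4.3
  S[X_2,X_3] = ((2.5)·(-1.1667) + (1.5)·(2.8333) + (0.5)·(1.8333) + (-2.5)·(-2.1667) + (-2.5)·(-0.1667) + (0.5)·(-1.1667)) / 5 = 7.5/5 = 1.5
  S[X_3,X_3] = ((-1.1667)·(-1.1667) + (2.8333)·(2.8333) + (1.8333)·(1.8333) + (-2.1667)·(-2.1667) + (-0.1667)·(-0.1667) + (-1.1667)·(-1.1667)) / 5 = 18.8333/5 = 3.7667

S is symmetric (S[j,i] = S[i,j]). Assembling:

S = [[5.1, -1.5, -1.9],
 [-1.5, 4.3, 1.5],
 [-1.9, 1.5, 3.7667]]


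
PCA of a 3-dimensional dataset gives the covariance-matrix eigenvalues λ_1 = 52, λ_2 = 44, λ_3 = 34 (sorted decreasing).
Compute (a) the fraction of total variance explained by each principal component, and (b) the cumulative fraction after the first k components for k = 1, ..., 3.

Step 1 — total variance = trace(Sigma) = Σ λ_i = 52 + 44 + 34 = 130.

Step 2 — fraction explained by component i = λ_i / Σ λ:
  PC1: 52/130 = 0.4
  PC2: 44/130 = 0.3385
  PC3: 34/130 = 0.2615

Step 3 — cumulative fraction after k components = (λ_1 + ... + λ_k) / Σ λ:
  k = 1: 52/130 = 0.4
  k = 2: (52 + 44)/130 = 96/130 = 0.7385
  k = 3: (52 + 44 + 34)/130 = 130/130 = 1

Summary (fraction, with percent):

explained: PC1 0.4 (40%), PC2 0.3385 (33.85%), PC3 0.2615 (26.15%);  cumulative: 0.4, 0.7385, 1


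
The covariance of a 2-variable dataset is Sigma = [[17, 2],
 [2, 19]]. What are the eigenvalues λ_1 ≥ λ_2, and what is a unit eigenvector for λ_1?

Step 1 — characteristic polynomial of 2×2 Sigma:
  det(Sigma - λI) = λ² - trace · λ + det = 0.
  trace = 17 + 19 = 36, det = 17·19 - (2)² = 319.
Step 2 — discriminant:
  Δ = trace² - 4·det = 1296 - 1276 = 20.
Step 3 — eigenvalues:
  λ = (trace ± √Δ)/2 = (36 ± 4.4721)/2,
  λ_1 = 20.2361,  λ_2 = 15.7639.

Step 4 — unit eigenvector for λ_1: solve (Sigma - λ_1 I)v = 0. First row:
  (17 - 20.2361)·v_x + (2)·v_y = 0, i.e. (-3.2361)·v_x + (2)·v_y = 0,
  so v ∝ (b, λ_1 - a) = (2, 3.2361) = u.
  ||u|| = √((2)² + (3.2361)²) = √(14.4721) ≈ 3.8042,
  v_1 = u/||u|| ≈ (0.5257, 0.8507) (||v_1|| = 1).

λ_1 = 20.2361,  λ_2 = 15.7639;  v_1 ≈ (0.5257, 0.8507)


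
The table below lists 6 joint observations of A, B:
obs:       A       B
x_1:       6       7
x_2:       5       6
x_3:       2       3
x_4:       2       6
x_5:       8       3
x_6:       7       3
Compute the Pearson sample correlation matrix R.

Step 1 — column means:
  mean(A) = (6 + 5 + 2 + 2 + 8 + 7) / 6 = 30/6 = 5
  mean(B) = (7 + 6 + 3 + 6 + 3 + 3) / 6 = 28/6 = 4.6667

Step 2 — sample variances and covariances s[i,j] = (1/(n-1)) · Σ_k (x_{k,i} - mean_i) · (x_{k,j} - mean_j), with n-1 = 5:
  s[A,A] = ((1)·(1) + (0)·(0) + (-3)·(-3) + (-3)·(-3) + (3)·(3) + (2)·(2)) / 5 = 32/5 = 6.4
  s[A,B] = ((1)·(2.3333) + (0)·(1.3333) + (-3)·(-1.6667) + (-3)·(1.3333) + (3)·(-1.6667) + (2)·(-1.6667)) / 5 = -5/5 = -1
  s[B,B] = ((2.3333)·(2.3333) + (1.3333)·(1.3333) + (-1.6667)·(-1.6667) + (1.3333)·(1.3333) + (-1.6667)·(-1.6667) + (-1.6667)·(-1.6667)) / 5 = 17.3333/5 = 3.4667
  Sample standard deviations s_i = √(s[i,i]):
  s(A) = √(6.4) = 2.5298
  s(B) = √(3.4667) = 1.8619

Step 3 — r_{ij} = s_{ij} / (s_i · s_j):
  r[A,A] = 1 (diagonal).
  r[A,B] = -1 / (2.5298 · 1.8619) = -1 / 4.7103 = -0.2123
  r[B,B] = 1 (diagonal).

R is symmetric with unit diagonal. Assembling:

R = [[1, -0.2123],
 [-0.2123, 1]]


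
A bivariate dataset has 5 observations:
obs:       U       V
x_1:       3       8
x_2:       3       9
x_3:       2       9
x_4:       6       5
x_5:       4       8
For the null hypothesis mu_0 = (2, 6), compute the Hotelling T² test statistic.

Step 1 — sample mean vector:
  mean(U) = (3 + 3 + 2 + 6 + 4) / 5 = 18/5 = 3.6
  mean(V) = (8 + 9 + 9 + 5 + 8) / 5 = 39/5 = 7.8
  x̄ = (3.6, 7.8),  deviation x̄ - mu_0 = (3.6, 7.8) - (2, 6) = (1.6, 1.8).

Step 2 — sample covariance matrix, S[i,j] = (1/(n-1)) · Σ_k (x_{k,i} - mean_i) · (x_{k,j} - mean_j), divisor n-1 = 4:
  S[U,U] = ((-0.6)·(-0.6) + (-0.6)·(-0.6) + (-1.6)·(-1.6) + (2.4)·(2.4) + (0.4)·(0.4)) / 4 = 9.2/4 = 2.3
  S[U,V] = ((-0.6)·(0.2) + (-0.6)·(1.2) + (-1.6)·(1.2) + (2.4)·(-2.8) + (0.4)·(0.2)) / 4 = -9.4/4 = -2.35
  S[V,V] = ((0.2)·(0.2) + (1.2)·(1.2) + (1.2)·(1.2) + (-2.8)·(-2.8) + (0.2)·(0.2)) / 4 = 10.8/4 = 2.7
  S = [[2.3, -2.35],
 [-2.35, 2.7]].

Step 3 — invert S. det(S) = 2.3·2.7 - (-2.35)² = 0.6875.
  S^{-1} = (1/det) · [[d, -b], [-b, a]] = [[3.9273, 3.4182],
 [3.4182, 3.3455]].

Step 4 — quadratic form (x̄ - mu_0)^T · S^{-1} · (x̄ - mu_0):
  S^{-1} · (x̄ - mu_0) = (12.4364, 11.4909),
  (x̄ - mu_0)^T · [...] = (1.6)·(12.4364) + (1.8)·(11.4909) = 40.5818.

Step 5 — scale by n: T² = 5 · 40.5818 = 202.9091.

T² ≈ 202.9091


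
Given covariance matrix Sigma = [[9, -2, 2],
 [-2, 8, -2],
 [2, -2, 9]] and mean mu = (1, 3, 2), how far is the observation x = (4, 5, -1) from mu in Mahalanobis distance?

Step 1 — centre the observation: (x - mu) = (3, 2, -3).

Step 2 — invert Sigma (cofactor / det for 3×3, or solve directly):
  Sigma^{-1} = [[0.1214, 0.025, -0.0214],
 [0.025, 0.1375, 0.025],
 [-0.0214, 0.025, 0.1214]].

Step 3 — form the quadratic (x - mu)^T · Sigma^{-1} · (x - mu):
  Sigma^{-1} · (x - mu) = (0.4786, 0.275, -0.3786).
  (x - mu)^T · [Sigma^{-1} · (x - mu)] = (3)·(0.4786) + (2)·(0.275) + (-3)·(-0.3786) = 3.1214.

Step 4 — take square root: d = √(3.1214) ≈ 1.7668.

d(x, mu) = √(3.1214) ≈ 1.7668


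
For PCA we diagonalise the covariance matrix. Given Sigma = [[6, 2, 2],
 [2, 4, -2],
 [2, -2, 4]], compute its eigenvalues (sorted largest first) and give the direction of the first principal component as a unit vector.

Step 1 — characteristic polynomial p(λ) = det(λI - Sigma) = λ³ - tr·λ² + c_1·λ - det, where tr = trace, c_1 = sum of the principal 2×2 minors, det = det(Sigma):
  tr = 6 + 4 + 4 = 14,
  c_1 = (6·4 - (2)²) + (6·4 - (2)²) + (4·4 - (-2)²) = 20 + 20 + 12 = 52,
  det = 6·(4·4 - (-2)²) - (2)·((2)·4 - (-2)·(2)) + (2)·((2)·(-2) - 4·(2)) = 6·(12) - (2)·(12) + (2)·(-12) = 24.
  So p(λ) = λ³ - 14λ² + 52λ - 24.
Step 2 — look for an integer root (rational root theorem: any rational root is an integer divisor of 24). Testing λ = 6:
  p(6) = 216 - 504 + 312 - 24 = 0  ✓
  Dividing out (λ - 6): p(λ) = (λ - 6)(λ² - 8λ + 4).
Step 3 — remaining eigenvalues from the quadratic λ² - 8λ + 4 = 0:
  Δ = 8² - 4·4 = 64 - 16 = 48,  λ = (8 ± √48)/2 = (8 ± 6.9282)/2 ≈ 7.4641 or 0.5359.
  Sorted: λ_1 = 7.4641,  λ_2 = 6,  λ_3 = 0.5359  (check: sum = 14 = tr ✓).

Step 4 — unit eigenvector for λ_1 ≈ 7.4641: v spans the null space of (Sigma - λ_1 I), whose rows are
  r_1 = (-1.4641, 2, 2),  r_2 = (2, -3.4641, -2),  r_3 = (2, -2, -3.4641).
  v is orthogonal to every row, so take v ∝ r_1 × r_2 = ((2)·(-2) - (2)·(-3.4641), (2)·(2) - (-1.4641)·(-2), (-1.4641)·(-3.4641) - (2)·(2)) ≈ (2.9282, 1.0718, 1.0718).
  Let u = (2.9282, 1.0718, 1.0718).
  ||u|| = √((2.9282)² + (1.0718)² + (1.0718)²) = √(10.8719) ≈ 3.2973,  v_1 = u/||u|| ≈ (0.8881, 0.3251, 0.3251) (||v_1|| = 1).

λ_1 = 7.4641,  λ_2 = 6,  λ_3 = 0.5359;  v_1 ≈ (0.8881, 0.3251, 0.3251)


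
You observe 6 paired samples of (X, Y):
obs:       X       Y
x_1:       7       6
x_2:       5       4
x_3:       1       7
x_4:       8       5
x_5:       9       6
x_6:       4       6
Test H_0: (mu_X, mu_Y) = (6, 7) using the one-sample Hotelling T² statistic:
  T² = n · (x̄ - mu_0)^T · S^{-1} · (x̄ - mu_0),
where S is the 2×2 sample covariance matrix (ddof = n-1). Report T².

Step 1 — sample mean vector:
  mean(X) = (7 + 5 + 1 + 8 + 9 + 4) / 6 = 34/6 = 5.6667
  mean(Y) = (6 + 4 + 7 + 5 + 6 + 6) / 6 = 34/6 = 5.6667
  x̄ = (5.6667, 5.6667),  deviation x̄ - mu_0 = (5.6667, 5.6667) - (6, 7) = (-0.3333, -1.3333).

Step 2 — sample covariance matrix, S[i,j] = (1/(n-1)) · Σ_k (x_{k,i} - mean_i) · (x_{k,j} - mean_j), divisor n-1 = 5:
  S[X,X] = ((1.3333)·(1.3333) + (-0.6667)·(-0.6667) + (-4.6667)·(-4.6667) + (2.3333)·(2.3333) + (3.3333)·(3.3333) + (-1.6667)·(-1.6667)) / 5 = 43.3333/5 = 8.6667
  S[X,Y] = ((1.3333)·(0.3333) + (-0.6667)·(-1.6667) + (-4.6667)·(1.3333) + (2.3333)·(-0.6667) + (3.3333)·(0.3333) + (-1.6667)·(0.3333)) / 5 = -5.6667/5 = -1.1333
  S[Y,Y] = ((0.3333)·(0.3333) + (-1.6667)·(-1.6667) + (1.3333)·(1.3333) + (-0.6667)·(-0.6667) + (0.3333)·(0.3333) + (0.3333)·(0.3333)) / 5 = 5.3333/5 = 1.0667
  S = [[8.6667, -1.1333],
 [-1.1333, 1.0667]].

Step 3 — invert S. det(S) = 8.6667·1.0667 - (-1.1333)² = 7.96.
  S^{-1} = (1/det) · [[d, -b], [-b, a]] = [[0.134, 0.1424],
 [0.1424, 1.0888]].

Step 4 — quadratic form (x̄ - mu_0)^T · S^{-1} · (x̄ - mu_0):
  S^{-1} · (x̄ - mu_0) = (-0.2345, -1.4992),
  (x̄ - mu_0)^T · [...] = (-0.3333)·(-0.2345) + (-1.3333)·(-1.4992) = 2.0771.

Step 5 — scale by n: T² = 6 · 2.0771 = 12.4623.

T² ≈ 12.4623


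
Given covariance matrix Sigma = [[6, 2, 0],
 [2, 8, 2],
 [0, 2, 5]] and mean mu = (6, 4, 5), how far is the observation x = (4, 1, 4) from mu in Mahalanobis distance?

Step 1 — centre the observation: (x - mu) = (-2, -3, -1).

Step 2 — invert Sigma (cofactor / det for 3×3, or solve directly):
  Sigma^{-1} = [[0.1837, -0.051, 0.0204],
 [-0.051, 0.1531, -0.0612],
 [0.0204, -0.0612, 0.2245]].

Step 3 — form the quadratic (x - mu)^T · Sigma^{-1} · (x - mu):
  Sigma^{-1} · (x - mu) = (-0.2347, -0.2959, -0.0816).
  (x - mu)^T · [Sigma^{-1} · (x - mu)] = (-2)·(-0.2347) + (-3)·(-0.2959) + (-1)·(-0.0816) = 1.4388.

Step 4 — take square root: d = √(1.4388) ≈ 1.1995.

d(x, mu) = √(1.4388) ≈ 1.1995
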